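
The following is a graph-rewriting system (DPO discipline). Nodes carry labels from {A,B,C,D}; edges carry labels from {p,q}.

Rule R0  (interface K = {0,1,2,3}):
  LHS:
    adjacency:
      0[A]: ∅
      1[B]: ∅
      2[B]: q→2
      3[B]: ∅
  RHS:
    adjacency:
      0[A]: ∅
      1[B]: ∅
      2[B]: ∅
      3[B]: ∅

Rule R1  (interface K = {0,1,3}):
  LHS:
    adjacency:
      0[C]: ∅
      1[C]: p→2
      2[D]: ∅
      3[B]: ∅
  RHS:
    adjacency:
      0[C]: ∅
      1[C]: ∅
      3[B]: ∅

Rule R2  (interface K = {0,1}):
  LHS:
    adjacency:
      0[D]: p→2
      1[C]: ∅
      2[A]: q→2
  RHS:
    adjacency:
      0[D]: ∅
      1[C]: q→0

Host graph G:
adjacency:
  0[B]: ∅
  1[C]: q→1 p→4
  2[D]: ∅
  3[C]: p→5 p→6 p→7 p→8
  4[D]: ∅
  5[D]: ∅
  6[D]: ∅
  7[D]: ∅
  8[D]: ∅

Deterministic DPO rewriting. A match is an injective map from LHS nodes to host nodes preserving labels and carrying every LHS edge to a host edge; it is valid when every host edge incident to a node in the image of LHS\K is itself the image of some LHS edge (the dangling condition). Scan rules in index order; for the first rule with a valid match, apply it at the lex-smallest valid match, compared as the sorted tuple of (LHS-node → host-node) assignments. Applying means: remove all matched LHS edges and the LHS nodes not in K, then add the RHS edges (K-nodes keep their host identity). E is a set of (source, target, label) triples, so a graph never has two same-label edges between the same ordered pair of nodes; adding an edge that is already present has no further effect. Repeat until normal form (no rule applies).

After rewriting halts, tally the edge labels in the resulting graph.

[0] host  ⇒  9 nodes, 6 edges  {1-q->1 1-p->4 3-p->5 3-p->6 3-p->7 3-p->8}
[1] R1 @ {0↦1, 1↦3, 2↦5, 3↦0}  ⇒  8 nodes, 5 edges  {1-q->1 1-p->4 3-p->6 3-p->7 3-p->8}
[2] R1 @ {0↦1, 1↦3, 2↦6, 3↦0}  ⇒  7 nodes, 4 edges  {1-q->1 1-p->4 3-p->7 3-p->8}
[3] R1 @ {0↦1, 1↦3, 2↦7, 3↦0}  ⇒  6 nodes, 3 edges  {1-q->1 1-p->4 3-p->8}
[4] R1 @ {0↦1, 1↦3, 2↦8, 3↦0}  ⇒  5 nodes, 2 edges  {1-q->1 1-p->4}
[5] R1 @ {0↦3, 1↦1, 2↦4, 3↦0}  ⇒  4 nodes, 1 edges  {1-q->1}
normal form: no rule applies after step 5
NF edges: [(1, 1, 'q')]

Answer: q:1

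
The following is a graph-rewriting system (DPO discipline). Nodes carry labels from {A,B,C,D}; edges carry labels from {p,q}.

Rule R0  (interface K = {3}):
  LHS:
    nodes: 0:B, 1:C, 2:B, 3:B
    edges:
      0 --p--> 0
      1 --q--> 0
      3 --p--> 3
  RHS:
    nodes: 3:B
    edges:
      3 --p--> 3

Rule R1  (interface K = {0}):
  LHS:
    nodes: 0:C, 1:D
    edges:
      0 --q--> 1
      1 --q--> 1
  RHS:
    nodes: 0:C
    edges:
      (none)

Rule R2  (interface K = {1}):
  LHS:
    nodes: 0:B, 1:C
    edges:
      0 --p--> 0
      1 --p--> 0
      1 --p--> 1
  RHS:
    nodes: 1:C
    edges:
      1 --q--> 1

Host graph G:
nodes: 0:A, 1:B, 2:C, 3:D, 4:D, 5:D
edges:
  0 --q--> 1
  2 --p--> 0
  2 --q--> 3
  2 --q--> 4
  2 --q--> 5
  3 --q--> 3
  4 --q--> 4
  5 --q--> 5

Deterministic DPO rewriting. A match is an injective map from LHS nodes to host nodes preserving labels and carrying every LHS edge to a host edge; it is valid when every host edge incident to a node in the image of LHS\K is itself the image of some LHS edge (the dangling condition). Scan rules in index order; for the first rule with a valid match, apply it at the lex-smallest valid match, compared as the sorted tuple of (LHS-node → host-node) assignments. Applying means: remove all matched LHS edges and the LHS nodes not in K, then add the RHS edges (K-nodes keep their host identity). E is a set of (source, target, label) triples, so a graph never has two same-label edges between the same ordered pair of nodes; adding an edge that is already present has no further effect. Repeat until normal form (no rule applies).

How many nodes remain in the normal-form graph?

Answer: 3

Rewrite trace:
[0] host  ⇒  6 nodes, 8 edges  {0-q->1 2-p->0 2-q->3 2-q->4 2-q->5 3-q->3 4-q->4 5-q->5}
[1] R1 @ {0↦2, 1↦3}  ⇒  5 nodes, 6 edges  {0-q->1 2-p->0 2-q->4 2-q->5 4-q->4 5-q->5}
[2] R1 @ {0↦2, 1↦4}  ⇒  4 nodes, 4 edges  {0-q->1 2-p->0 2-q->5 5-q->5}
[3] R1 @ {0↦2, 1↦5}  ⇒  3 nodes, 2 edges  {0-q->1 2-p->0}
final graph: no rule applies after step 3
NF nodes: {0:A, 1:B, 2:C}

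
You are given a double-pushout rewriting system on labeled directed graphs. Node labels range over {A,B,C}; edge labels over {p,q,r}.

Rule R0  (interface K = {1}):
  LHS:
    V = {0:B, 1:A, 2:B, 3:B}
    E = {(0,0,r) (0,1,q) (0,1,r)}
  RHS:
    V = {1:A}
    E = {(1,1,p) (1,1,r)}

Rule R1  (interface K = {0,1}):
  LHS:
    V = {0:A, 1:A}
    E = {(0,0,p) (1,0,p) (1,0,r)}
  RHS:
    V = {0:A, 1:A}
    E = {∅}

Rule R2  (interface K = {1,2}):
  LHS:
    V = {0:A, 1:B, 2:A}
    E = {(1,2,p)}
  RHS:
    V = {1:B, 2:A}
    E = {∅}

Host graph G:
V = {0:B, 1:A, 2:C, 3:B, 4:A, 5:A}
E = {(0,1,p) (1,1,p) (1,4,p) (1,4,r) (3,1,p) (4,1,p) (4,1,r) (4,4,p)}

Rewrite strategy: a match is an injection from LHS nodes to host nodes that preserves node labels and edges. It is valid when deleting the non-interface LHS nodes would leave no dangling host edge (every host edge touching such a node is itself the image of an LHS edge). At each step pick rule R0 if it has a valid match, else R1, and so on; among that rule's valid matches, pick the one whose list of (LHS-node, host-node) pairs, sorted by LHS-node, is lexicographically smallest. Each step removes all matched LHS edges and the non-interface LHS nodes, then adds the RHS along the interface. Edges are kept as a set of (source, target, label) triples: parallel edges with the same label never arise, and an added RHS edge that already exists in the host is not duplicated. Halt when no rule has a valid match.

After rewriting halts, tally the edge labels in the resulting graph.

Answer: (no edges)

Rewrite trace:
[0] host  ⇒  6 nodes, 8 edges  {0-p->1 1-p->1 1-p->4 1-r->4 3-p->1 4-p->1 4-r->1 4-p->4}
[1] R1 @ {0↦1, 1↦4}  ⇒  6 nodes, 5 edges  {0-p->1 1-p->4 1-r->4 3-p->1 4-p->4}
[2] R1 @ {0↦4, 1↦1}  ⇒  6 nodes, 2 edges  {0-p->1 3-p->1}
[3] R2 @ {0↦4, 1↦0, 2↦1}  ⇒  5 nodes, 1 edges  {3-p->1}
[4] R2 @ {0↦5, 1↦3, 2↦1}  ⇒  4 nodes, 0 edges  {∅}
normal form: no rule applies after step 4
NF edges: []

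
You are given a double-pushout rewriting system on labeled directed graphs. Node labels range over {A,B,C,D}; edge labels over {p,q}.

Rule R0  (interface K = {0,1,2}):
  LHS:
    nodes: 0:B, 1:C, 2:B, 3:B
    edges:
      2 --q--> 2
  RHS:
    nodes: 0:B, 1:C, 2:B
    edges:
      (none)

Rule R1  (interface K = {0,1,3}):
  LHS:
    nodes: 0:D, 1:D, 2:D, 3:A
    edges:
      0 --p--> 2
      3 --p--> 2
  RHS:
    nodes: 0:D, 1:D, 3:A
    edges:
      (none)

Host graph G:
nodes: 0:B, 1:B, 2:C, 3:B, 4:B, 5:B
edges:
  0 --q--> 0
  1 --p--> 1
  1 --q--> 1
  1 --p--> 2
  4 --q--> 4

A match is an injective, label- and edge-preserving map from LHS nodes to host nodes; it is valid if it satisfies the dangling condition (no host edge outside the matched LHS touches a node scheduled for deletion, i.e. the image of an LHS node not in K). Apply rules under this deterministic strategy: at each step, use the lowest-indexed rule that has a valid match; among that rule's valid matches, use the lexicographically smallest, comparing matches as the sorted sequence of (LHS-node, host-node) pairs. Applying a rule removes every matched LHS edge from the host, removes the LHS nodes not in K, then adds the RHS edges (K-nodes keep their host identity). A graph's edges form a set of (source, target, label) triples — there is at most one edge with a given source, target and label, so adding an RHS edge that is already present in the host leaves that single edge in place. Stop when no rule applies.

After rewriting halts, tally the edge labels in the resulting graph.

Answer: p:2

Derivation:
start.  V:6 E:5  edges: 0-q->0 1-p->1 1-q->1 1-p->2 4-q->4
1. fire R0 via {0↦0, 1↦2, 2↦1, 3↦3}  →  V:5 E:4  edges: 0-q->0 1-p->1 1-p->2 4-q->4
2. fire R0 via {0↦0, 1↦2, 2↦4, 3↦5}  →  V:4 E:3  edges: 0-q->0 1-p->1 1-p->2
3. fire R0 via {0↦1, 1↦2, 2↦0, 3↦4}  →  V:3 E:2  edges: 1-p->1 1-p->2
final graph: no rule applies after step 3
NF edges: [(1, 1, 'p'), (1, 2, 'p')]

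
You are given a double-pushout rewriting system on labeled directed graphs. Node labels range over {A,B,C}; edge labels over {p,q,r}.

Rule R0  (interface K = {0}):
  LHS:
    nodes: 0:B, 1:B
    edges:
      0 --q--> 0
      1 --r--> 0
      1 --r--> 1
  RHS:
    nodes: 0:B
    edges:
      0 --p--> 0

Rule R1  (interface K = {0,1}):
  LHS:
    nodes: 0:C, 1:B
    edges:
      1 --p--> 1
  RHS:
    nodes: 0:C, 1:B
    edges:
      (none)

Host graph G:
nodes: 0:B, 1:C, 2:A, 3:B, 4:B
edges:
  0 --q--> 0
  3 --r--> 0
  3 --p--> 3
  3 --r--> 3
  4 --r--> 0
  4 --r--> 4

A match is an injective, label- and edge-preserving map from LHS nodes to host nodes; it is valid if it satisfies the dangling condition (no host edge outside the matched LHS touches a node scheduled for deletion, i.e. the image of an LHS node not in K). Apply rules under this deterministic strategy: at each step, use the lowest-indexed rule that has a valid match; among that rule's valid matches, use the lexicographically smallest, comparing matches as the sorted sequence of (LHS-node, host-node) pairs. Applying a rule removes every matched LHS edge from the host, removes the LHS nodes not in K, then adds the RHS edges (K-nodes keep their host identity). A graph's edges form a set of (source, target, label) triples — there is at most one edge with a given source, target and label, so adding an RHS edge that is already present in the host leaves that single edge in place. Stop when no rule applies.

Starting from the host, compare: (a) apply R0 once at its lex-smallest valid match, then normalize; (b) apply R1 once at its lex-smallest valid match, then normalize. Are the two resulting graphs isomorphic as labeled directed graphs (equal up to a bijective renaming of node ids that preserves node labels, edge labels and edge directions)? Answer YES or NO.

branch R0-first: apply at {0↦0, 1↦4} → |E|=4, then 2 more step(s) → NF |V|=4 |E|=2 V={0:B, 1:C, 2:A, 3:B} E=3-r->0 3-r->3
branch R1-first: apply at {0↦1, 1↦3} → |E|=5, then 2 more step(s) → NF |V|=4 |E|=2 V={0:B, 1:C, 2:A, 4:B} E=4-r->0 4-r->4
graphs isomorphic (equal up to label-preserving node renaming)

Answer: YES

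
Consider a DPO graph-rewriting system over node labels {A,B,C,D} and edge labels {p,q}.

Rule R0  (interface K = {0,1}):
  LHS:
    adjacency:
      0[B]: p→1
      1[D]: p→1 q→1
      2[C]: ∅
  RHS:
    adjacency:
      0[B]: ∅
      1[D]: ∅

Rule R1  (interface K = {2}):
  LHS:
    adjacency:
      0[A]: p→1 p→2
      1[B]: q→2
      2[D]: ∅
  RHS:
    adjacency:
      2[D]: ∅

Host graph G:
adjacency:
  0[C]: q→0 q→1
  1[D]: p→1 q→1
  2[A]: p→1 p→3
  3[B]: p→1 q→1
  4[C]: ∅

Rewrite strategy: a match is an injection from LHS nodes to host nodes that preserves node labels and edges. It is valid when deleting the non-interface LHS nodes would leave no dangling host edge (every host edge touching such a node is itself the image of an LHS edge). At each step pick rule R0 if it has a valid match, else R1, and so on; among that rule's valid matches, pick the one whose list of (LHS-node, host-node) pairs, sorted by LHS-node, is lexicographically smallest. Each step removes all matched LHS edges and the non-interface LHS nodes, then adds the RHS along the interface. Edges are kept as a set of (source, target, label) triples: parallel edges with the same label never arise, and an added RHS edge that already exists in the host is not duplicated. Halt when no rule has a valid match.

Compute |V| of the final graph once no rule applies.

Answer: 2

Steps:
start.  V:5 E:8  edges: 0-q->0 0-q->1 1-p->1 1-q->1 2-p->1 2-p->3 3-p->1 3-q->1
1. fire R0 via {0↦3, 1↦1, 2↦4}  →  V:4 E:5  edges: 0-q->0 0-q->1 2-p->1 2-p->3 3-q->1
2. fire R1 via {0↦2, 1↦3, 2↦1}  →  V:2 E:2  edges: 0-q->0 0-q->1
final graph: no rule applies after step 2
NF nodes: {0:C, 1:D}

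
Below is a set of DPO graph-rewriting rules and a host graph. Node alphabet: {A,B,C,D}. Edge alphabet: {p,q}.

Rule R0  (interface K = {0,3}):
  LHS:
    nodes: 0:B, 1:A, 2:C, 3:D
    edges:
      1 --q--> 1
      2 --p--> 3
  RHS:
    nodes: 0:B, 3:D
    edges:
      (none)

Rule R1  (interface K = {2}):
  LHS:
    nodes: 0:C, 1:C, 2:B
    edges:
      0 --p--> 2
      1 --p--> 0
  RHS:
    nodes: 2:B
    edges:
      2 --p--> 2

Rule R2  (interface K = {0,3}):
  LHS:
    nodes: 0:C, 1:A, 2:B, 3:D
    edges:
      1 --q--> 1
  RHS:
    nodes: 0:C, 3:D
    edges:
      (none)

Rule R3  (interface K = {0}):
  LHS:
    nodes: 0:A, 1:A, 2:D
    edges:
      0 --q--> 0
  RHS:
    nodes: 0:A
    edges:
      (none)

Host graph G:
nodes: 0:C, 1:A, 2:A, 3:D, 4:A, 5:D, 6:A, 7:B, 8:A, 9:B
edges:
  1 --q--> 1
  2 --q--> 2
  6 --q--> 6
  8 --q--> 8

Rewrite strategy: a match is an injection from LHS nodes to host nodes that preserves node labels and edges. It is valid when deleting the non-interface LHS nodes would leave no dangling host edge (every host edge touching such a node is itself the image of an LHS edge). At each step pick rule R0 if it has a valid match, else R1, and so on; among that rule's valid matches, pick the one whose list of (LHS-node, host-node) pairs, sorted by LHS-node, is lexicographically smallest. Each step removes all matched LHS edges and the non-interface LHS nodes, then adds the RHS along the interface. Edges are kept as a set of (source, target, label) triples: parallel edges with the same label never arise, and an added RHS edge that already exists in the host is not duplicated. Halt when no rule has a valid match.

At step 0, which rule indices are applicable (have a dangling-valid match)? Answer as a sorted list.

Answer: [R2,R3]

Steps:
R0: no valid match — LHS pattern not found
R1: no valid match — LHS pattern not found
R2: 16 valid matches — {0↦0, 1↦1, 2↦7, 3↦3}, {0↦0, 1↦1, 2↦7, 3↦5}, {0↦0, 1↦1, 2↦9, 3↦3} (+13 more)
R3: 8 valid matches — {0↦1, 1↦4, 2↦3}, {0↦1, 1↦4, 2↦5}, {0↦2, 1↦4, 2↦3} (+5 more)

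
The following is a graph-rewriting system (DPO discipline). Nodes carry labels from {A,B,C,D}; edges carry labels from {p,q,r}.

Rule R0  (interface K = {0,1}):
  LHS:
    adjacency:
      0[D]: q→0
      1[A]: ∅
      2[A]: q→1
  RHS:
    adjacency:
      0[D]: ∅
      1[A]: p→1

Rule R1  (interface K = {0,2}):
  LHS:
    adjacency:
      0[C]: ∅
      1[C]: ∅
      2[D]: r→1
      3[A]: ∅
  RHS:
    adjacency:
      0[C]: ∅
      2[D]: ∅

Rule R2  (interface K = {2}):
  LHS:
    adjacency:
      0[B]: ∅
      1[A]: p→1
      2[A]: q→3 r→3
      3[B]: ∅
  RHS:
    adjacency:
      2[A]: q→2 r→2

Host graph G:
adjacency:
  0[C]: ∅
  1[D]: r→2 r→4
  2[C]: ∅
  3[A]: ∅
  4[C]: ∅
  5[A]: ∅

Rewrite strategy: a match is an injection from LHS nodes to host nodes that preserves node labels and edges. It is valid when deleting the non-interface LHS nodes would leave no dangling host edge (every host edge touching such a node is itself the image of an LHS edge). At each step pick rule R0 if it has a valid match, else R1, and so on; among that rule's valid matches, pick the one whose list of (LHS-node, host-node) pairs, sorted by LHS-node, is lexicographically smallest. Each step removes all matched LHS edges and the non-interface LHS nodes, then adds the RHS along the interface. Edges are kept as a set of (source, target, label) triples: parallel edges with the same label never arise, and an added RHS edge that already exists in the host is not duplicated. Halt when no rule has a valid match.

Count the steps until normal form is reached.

initial: |V|=6 |E|=2  E = 1-r->2 1-r->4
step 1: apply R1 at {0↦0, 1↦2, 2↦1, 3↦3}  → |V|=4 |E|=1  E = 1-r->4
step 2: apply R1 at {0↦0, 1↦4, 2↦1, 3↦5}  → |V|=2 |E|=0  E = ∅
normal form: no rule applies after step 2

Answer: 2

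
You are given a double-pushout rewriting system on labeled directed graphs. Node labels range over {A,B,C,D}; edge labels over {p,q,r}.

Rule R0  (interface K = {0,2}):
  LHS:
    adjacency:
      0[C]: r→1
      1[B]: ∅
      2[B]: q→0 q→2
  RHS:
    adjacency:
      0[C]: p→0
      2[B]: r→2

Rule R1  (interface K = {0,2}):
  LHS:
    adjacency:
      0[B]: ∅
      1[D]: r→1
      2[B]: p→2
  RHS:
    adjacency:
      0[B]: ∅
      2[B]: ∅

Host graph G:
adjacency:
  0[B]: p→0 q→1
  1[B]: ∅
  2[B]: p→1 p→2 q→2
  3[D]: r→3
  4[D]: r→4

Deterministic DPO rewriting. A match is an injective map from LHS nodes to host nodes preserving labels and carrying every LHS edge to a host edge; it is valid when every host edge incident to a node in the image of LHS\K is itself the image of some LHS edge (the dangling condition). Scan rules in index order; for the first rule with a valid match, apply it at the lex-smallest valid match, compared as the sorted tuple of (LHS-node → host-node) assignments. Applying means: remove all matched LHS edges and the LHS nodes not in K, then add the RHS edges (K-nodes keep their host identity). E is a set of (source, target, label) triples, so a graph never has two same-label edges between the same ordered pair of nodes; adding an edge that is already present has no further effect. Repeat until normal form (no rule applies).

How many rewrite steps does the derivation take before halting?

[0] host  ⇒  5 nodes, 7 edges  {0-p->0 0-q->1 2-p->1 2-p->2 2-q->2 3-r->3 4-r->4}
[1] R1 @ {0↦0, 1↦3, 2↦2}  ⇒  4 nodes, 5 edges  {0-p->0 0-q->1 2-p->1 2-q->2 4-r->4}
[2] R1 @ {0↦1, 1↦4, 2↦0}  ⇒  3 nodes, 3 edges  {0-q->1 2-p->1 2-q->2}
final graph: no rule applies after step 2

Answer: 2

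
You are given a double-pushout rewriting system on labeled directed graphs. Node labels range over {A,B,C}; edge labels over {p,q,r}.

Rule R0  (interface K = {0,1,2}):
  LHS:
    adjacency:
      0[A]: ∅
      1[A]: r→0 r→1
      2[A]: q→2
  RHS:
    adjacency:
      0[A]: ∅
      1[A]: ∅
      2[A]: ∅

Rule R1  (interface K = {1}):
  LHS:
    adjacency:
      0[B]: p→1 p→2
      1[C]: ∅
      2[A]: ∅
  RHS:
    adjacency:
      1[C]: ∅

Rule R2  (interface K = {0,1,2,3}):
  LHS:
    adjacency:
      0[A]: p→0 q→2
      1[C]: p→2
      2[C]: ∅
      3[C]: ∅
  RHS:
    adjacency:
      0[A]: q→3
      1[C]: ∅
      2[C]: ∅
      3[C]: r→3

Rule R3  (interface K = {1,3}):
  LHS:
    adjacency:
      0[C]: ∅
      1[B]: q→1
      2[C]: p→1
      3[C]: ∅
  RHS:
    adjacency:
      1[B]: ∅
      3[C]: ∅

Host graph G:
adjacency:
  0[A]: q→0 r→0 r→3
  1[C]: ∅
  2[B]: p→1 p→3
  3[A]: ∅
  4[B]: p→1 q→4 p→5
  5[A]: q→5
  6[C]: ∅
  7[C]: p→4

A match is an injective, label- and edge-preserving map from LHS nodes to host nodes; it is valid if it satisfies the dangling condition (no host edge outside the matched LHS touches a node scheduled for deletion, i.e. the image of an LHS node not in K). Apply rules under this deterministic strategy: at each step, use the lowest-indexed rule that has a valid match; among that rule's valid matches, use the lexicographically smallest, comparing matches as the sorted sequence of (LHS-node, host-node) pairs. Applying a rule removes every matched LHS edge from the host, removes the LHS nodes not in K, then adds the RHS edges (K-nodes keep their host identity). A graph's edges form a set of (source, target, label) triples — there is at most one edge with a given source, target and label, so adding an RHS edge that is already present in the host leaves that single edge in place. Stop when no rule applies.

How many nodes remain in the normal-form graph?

start.  V:8 E:10  edges: 0-q->0 0-r->0 0-r->3 2-p->1 2-p->3 4-p->1 4-q->4 4-p->5 5-q->5 7-p->4
1. fire R0 via {0↦3, 1↦0, 2↦5}  →  V:8 E:7  edges: 0-q->0 2-p->1 2-p->3 4-p->1 4-q->4 4-p->5 7-p->4
2. fire R1 via {0↦2, 1↦1, 2↦3}  →  V:6 E:5  edges: 0-q->0 4-p->1 4-q->4 4-p->5 7-p->4
3. fire R3 via {0↦6, 1↦4, 2↦7, 3↦1}  →  V:4 E:3  edges: 0-q->0 4-p->1 4-p->5
4. fire R1 via {0↦4, 1↦1, 2↦5}  →  V:2 E:1  edges: 0-q->0
final graph: no rule applies after step 4
NF nodes: {0:A, 1:C}

Answer: 2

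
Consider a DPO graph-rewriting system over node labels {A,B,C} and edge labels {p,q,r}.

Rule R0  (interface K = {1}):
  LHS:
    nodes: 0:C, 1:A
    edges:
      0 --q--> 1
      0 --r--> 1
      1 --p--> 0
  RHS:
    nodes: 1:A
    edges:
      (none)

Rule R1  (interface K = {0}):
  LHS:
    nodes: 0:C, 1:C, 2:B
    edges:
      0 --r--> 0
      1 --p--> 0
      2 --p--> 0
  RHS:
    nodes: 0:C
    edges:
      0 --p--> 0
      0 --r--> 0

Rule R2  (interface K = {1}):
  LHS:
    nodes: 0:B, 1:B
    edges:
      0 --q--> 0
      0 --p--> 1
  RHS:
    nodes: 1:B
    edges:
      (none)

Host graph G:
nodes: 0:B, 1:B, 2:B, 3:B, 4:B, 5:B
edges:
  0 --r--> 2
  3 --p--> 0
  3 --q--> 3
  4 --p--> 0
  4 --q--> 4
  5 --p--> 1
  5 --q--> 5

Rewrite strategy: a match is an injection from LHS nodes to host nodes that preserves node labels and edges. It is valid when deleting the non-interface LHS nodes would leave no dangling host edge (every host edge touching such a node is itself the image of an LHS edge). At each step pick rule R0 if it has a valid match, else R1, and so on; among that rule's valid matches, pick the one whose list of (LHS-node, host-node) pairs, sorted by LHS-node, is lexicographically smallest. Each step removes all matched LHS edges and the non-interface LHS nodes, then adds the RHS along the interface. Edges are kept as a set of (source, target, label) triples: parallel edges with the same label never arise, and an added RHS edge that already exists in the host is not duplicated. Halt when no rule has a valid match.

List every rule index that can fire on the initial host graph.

R0: no valid match — LHS pattern not found
R1: no valid match — LHS pattern not found
R2: 3 valid matches — {0↦3, 1↦0}, {0↦4, 1↦0}, {0↦5, 1↦1}

Answer: [R2]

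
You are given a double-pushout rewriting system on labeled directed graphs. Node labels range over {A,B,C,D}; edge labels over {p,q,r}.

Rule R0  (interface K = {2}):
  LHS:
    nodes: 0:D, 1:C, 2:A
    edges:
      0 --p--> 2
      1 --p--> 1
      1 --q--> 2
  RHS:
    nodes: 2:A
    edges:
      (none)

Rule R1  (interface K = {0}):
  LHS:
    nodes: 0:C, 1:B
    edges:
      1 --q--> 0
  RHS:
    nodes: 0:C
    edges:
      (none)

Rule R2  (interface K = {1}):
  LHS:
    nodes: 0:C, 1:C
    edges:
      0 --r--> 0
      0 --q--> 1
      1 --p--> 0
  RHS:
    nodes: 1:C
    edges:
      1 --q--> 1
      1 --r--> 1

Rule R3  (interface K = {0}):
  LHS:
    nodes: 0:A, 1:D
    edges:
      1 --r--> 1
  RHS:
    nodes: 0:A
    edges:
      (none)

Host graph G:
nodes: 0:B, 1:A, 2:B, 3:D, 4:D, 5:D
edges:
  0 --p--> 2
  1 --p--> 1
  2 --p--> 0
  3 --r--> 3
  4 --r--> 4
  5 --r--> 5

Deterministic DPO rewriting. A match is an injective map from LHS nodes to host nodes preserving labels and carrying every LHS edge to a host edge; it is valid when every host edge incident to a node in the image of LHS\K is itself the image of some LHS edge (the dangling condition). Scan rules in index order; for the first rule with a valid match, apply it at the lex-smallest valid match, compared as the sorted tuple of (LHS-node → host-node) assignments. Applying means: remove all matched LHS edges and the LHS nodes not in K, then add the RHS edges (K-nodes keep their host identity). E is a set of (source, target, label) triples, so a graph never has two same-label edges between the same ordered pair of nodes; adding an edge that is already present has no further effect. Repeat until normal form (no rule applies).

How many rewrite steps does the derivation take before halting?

initial: |V|=6 |E|=6  E = 0-p->2 1-p->1 2-p->0 3-r->3 4-r->4 5-r->5
step 1: apply R3 at {0↦1, 1↦3}  → |V|=5 |E|=5  E = 0-p->2 1-p->1 2-p->0 4-r->4 5-r->5
step 2: apply R3 at {0↦1, 1↦4}  → |V|=4 |E|=4  E = 0-p->2 1-p->1 2-p->0 5-r->5
step 3: apply R3 at {0↦1, 1↦5}  → |V|=3 |E|=3  E = 0-p->2 1-p->1 2-p->0
halt: no rule applies after step 3

Answer: 3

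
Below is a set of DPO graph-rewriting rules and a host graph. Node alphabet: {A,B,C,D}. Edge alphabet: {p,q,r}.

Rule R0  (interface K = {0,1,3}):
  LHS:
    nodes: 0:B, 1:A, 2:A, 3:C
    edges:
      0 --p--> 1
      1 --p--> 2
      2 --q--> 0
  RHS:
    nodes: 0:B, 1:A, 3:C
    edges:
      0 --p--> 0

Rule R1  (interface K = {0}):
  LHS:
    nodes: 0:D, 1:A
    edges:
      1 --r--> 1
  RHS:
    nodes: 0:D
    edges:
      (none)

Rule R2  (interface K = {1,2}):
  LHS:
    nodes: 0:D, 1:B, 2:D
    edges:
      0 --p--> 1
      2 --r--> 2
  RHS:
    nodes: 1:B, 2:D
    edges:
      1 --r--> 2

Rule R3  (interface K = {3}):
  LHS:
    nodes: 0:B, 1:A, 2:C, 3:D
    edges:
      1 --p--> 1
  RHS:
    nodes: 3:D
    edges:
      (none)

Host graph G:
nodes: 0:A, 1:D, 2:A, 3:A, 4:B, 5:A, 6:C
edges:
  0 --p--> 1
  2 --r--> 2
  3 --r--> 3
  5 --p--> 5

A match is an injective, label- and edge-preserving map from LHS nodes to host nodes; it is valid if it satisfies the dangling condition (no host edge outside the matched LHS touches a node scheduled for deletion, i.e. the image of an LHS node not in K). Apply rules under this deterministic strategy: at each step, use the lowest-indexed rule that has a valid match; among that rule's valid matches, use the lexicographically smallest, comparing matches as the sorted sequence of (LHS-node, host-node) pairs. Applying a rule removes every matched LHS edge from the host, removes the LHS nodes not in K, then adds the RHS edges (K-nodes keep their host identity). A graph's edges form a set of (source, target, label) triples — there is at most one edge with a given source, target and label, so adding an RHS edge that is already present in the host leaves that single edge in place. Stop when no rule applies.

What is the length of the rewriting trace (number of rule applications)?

start.  V:7 E:4  edges: 0-p->1 2-r->2 3-r->3 5-p->5
1. fire R1 via {0↦1, 1↦2}  →  V:6 E:3  edges: 0-p->1 3-r->3 5-p->5
2. fire R1 via {0↦1, 1↦3}  →  V:5 E:2  edges: 0-p->1 5-p->5
3. fire R3 via {0↦4, 1↦5, 2↦6, 3↦1}  →  V:2 E:1  edges: 0-p->1
final graph: no rule applies after step 3

Answer: 3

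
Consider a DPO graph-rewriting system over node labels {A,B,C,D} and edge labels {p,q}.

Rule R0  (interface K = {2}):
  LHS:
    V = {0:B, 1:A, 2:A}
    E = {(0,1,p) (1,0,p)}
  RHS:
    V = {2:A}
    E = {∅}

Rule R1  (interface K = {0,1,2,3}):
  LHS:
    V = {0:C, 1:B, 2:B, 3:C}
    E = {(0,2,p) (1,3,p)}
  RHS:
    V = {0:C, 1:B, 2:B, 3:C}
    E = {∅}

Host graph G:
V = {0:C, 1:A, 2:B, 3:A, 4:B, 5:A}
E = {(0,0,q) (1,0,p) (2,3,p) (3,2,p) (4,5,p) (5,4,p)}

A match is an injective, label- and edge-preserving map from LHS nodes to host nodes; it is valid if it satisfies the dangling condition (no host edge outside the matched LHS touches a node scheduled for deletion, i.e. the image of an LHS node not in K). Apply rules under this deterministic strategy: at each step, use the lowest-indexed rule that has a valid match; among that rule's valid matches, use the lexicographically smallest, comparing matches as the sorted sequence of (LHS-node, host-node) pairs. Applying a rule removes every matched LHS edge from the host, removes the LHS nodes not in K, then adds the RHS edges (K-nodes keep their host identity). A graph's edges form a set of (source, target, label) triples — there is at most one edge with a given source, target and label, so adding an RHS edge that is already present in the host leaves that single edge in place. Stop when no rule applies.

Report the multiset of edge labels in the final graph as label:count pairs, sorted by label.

Answer: p:1 q:1

Derivation:
initial: |V|=6 |E|=6  E = 0-q->0 1-p->0 2-p->3 3-p->2 4-p->5 5-p->4
step 1: apply R0 at {0↦2, 1↦3, 2↦1}  → |V|=4 |E|=4  E = 0-q->0 1-p->0 4-p->5 5-p->4
step 2: apply R0 at {0↦4, 1↦5, 2↦1}  → |V|=2 |E|=2  E = 0-q->0 1-p->0
normal form: no rule applies after step 2
NF edges: [(0, 0, 'q'), (1, 0, 'p')]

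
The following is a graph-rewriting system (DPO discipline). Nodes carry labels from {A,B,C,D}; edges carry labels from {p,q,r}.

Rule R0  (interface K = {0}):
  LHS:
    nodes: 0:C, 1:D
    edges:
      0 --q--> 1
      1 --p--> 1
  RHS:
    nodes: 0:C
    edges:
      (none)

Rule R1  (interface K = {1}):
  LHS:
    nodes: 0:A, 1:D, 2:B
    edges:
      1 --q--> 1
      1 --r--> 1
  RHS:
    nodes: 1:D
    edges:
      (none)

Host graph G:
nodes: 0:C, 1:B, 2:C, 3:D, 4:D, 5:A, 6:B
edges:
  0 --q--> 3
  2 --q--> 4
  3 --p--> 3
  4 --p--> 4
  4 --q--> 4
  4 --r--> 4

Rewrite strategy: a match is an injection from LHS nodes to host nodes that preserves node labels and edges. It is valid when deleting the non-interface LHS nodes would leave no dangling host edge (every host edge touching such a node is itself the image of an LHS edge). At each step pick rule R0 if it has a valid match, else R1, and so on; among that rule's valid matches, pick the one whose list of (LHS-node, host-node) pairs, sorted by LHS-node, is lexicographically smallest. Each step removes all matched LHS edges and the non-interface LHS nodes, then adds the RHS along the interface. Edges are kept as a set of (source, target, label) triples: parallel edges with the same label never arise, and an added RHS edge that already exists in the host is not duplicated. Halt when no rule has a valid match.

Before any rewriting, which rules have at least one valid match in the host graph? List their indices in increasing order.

R0: 1 valid match — {0↦0, 1↦3}
R1: 2 valid matches — {0↦5, 1↦4, 2↦1}, {0↦5, 1↦4, 2↦6}

Answer: [R0,R1]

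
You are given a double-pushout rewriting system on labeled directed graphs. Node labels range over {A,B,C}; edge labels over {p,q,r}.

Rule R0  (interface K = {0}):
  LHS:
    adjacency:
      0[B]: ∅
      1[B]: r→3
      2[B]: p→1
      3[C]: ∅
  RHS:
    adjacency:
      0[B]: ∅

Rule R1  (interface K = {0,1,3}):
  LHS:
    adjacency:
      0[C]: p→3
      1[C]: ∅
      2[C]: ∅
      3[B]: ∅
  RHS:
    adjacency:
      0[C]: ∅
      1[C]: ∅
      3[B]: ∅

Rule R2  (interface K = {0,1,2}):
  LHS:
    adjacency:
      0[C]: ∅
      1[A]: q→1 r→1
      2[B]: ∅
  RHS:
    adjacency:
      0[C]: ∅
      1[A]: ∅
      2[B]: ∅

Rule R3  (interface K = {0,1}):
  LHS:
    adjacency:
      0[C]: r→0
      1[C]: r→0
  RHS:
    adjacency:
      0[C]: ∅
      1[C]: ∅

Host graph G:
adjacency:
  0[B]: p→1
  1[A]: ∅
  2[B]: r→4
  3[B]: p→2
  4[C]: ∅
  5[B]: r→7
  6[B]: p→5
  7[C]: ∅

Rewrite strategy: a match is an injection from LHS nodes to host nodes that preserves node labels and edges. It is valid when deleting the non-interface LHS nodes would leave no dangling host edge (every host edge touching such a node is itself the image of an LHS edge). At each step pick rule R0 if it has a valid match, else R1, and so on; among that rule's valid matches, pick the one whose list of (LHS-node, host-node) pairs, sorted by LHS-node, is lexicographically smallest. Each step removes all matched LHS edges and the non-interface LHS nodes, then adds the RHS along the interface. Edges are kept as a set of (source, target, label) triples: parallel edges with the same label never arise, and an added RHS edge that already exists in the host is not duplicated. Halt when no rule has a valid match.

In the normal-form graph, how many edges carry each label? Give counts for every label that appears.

Answer: p:1

Rewrite trace:
initial: |V|=8 |E|=5  E = 0-p->1 2-r->4 3-p->2 5-r->7 6-p->5
step 1: apply R0 at {0↦0, 1↦2, 2↦3, 3↦4}  → |V|=5 |E|=3  E = 0-p->1 5-r->7 6-p->5
step 2: apply R0 at {0↦0, 1↦5, 2↦6, 3↦7}  → |V|=2 |E|=1  E = 0-p->1
final graph: no rule applies after step 2
NF edges: [(0, 1, 'p')]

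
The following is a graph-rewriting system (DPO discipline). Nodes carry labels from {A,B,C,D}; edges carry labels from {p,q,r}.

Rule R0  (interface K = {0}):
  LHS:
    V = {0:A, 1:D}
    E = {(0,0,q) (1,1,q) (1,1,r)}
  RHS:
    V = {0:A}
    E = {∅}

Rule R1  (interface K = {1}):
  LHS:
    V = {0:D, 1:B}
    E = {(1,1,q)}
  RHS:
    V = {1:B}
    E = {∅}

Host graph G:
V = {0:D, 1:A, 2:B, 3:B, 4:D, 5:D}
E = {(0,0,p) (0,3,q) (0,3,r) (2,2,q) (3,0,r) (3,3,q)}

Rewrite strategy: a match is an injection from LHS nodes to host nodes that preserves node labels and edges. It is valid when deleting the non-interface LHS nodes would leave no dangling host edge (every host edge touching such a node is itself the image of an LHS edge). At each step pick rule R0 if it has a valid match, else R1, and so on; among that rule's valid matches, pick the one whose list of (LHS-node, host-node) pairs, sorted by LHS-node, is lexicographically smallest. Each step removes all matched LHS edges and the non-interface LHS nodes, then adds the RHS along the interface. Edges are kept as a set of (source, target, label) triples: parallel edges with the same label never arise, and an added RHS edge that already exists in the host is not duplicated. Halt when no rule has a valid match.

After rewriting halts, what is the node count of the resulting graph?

[0] host  ⇒  6 nodes, 6 edges  {0-p->0 0-q->3 0-r->3 2-q->2 3-r->0 3-q->3}
[1] R1 @ {0↦4, 1↦2}  ⇒  5 nodes, 5 edges  {0-p->0 0-q->3 0-r->3 3-r->0 3-q->3}
[2] R1 @ {0↦5, 1↦3}  ⇒  4 nodes, 4 edges  {0-p->0 0-q->3 0-r->3 3-r->0}
halt: no rule applies after step 2
NF nodes: {0:D, 1:A, 2:B, 3:B}

Answer: 4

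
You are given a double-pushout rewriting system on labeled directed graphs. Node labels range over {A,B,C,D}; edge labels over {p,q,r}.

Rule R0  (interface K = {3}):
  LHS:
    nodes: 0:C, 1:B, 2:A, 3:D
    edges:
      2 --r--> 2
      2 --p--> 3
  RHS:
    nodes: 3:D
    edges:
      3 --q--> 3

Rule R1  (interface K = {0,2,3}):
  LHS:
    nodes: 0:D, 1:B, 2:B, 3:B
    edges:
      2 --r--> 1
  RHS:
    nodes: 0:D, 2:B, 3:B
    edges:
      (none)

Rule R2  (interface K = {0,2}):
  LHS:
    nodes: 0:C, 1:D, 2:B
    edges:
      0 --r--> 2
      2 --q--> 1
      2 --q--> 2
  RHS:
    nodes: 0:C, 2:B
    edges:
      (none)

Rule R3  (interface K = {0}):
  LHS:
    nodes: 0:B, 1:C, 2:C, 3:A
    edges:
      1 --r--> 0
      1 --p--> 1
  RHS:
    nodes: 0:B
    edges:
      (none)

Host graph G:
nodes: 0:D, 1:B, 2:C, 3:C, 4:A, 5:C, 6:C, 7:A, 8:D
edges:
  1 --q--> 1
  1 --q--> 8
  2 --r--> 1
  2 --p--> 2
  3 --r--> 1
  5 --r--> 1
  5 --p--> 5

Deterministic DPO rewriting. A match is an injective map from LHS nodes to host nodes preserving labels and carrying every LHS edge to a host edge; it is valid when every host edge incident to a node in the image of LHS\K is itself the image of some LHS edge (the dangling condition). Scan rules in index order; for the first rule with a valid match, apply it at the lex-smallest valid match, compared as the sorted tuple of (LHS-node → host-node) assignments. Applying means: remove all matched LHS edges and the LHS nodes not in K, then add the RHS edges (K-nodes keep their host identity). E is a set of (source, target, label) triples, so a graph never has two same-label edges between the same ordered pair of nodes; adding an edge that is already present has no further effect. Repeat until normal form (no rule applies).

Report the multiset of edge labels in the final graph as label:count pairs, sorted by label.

Answer: p:1 r:1

Derivation:
initial: |V|=9 |E|=7  E = 1-q->1 1-q->8 2-r->1 2-p->2 3-r->1 5-r->1 5-p->5
step 1: apply R2 at {0↦2, 1↦8, 2↦1}  → |V|=8 |E|=4  E = 2-p->2 3-r->1 5-r->1 5-p->5
step 2: apply R3 at {0↦1, 1↦5, 2↦6, 3↦4}  → |V|=5 |E|=2  E = 2-p->2 3-r->1
halt: no rule applies after step 2
NF edges: [(2, 2, 'p'), (3, 1, 'r')]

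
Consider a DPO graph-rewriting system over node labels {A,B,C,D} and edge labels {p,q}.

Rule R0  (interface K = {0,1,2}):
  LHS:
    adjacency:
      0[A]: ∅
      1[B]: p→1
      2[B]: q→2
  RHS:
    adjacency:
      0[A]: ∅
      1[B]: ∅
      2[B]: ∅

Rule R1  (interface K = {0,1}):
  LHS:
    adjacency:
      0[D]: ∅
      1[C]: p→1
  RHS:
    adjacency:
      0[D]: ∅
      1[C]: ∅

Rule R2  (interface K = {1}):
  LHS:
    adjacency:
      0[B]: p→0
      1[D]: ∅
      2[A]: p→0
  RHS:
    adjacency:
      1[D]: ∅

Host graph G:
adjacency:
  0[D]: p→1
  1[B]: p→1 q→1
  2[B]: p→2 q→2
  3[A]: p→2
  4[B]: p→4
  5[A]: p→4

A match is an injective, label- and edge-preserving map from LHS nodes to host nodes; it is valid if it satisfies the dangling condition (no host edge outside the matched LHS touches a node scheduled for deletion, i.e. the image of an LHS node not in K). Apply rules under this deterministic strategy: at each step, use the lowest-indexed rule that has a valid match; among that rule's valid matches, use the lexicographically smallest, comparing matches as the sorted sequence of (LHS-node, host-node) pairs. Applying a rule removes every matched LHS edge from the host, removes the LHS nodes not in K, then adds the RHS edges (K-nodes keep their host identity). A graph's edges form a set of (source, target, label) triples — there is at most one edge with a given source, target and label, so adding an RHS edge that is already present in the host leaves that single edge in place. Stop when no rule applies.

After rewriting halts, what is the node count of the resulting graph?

Answer: 4

Rewrite trace:
initial: |V|=6 |E|=8  E = 0-p->1 1-p->1 1-q->1 2-p->2 2-q->2 3-p->2 4-p->4 5-p->4
step 1: apply R0 at {0↦3, 1↦1, 2↦2}  → |V|=6 |E|=6  E = 0-p->1 1-q->1 2-p->2 3-p->2 4-p->4 5-p->4
step 2: apply R0 at {0↦3, 1↦2, 2↦1}  → |V|=6 |E|=4  E = 0-p->1 3-p->2 4-p->4 5-p->4
step 3: apply R2 at {0↦4, 1↦0, 2↦5}  → |V|=4 |E|=2  E = 0-p->1 3-p->2
final graph: no rule applies after step 3
NF nodes: {0:D, 1:B, 2:B, 3:A}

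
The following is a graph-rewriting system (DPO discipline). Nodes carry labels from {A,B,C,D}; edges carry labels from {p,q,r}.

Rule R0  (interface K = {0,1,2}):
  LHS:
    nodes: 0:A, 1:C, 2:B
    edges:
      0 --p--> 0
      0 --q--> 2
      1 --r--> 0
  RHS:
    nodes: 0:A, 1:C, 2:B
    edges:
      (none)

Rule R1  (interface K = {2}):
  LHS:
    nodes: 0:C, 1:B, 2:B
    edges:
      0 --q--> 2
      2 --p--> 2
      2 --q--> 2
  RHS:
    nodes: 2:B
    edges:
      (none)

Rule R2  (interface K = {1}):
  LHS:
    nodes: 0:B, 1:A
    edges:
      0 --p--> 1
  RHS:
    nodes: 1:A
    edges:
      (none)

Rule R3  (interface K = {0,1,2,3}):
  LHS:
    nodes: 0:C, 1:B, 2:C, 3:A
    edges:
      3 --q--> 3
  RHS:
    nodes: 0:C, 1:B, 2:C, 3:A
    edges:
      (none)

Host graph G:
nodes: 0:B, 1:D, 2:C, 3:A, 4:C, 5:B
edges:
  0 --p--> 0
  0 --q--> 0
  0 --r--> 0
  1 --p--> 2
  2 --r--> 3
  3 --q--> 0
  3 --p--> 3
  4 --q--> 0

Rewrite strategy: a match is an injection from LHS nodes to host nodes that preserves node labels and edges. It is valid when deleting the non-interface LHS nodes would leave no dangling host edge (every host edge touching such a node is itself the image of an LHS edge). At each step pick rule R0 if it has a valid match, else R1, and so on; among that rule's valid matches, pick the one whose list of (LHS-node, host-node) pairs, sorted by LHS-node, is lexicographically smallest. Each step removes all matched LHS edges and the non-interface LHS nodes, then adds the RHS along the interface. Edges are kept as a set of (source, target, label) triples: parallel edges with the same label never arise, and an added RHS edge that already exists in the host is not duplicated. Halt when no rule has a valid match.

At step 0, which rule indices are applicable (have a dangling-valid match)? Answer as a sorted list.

R0: 1 valid match — {0↦3, 1↦2, 2↦0}
R1: 1 valid match — {0↦4, 1↦5, 2↦0}
R2: no valid match — LHS pattern not found
R3: no valid match — LHS pattern not found

Answer: [R0,R1]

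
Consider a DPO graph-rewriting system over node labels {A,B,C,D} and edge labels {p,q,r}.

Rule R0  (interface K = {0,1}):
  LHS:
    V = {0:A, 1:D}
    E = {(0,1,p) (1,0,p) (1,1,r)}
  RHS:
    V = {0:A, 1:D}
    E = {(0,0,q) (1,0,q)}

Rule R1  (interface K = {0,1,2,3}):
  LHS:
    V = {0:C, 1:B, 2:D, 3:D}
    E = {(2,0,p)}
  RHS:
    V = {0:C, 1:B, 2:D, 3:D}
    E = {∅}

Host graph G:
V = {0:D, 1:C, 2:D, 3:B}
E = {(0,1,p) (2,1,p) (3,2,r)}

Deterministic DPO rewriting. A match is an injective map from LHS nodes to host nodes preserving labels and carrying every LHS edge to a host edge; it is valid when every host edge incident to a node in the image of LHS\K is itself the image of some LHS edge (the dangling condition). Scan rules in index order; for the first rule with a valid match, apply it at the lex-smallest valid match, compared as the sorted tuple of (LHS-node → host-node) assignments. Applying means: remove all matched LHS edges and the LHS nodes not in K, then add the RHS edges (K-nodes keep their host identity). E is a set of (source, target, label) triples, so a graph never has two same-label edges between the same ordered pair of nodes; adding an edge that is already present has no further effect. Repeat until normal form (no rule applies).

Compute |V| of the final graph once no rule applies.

Answer: 4

Rewrite trace:
start.  V:4 E:3  edges: 0-p->1 2-p->1 3-r->2
1. fire R1 via {0↦1, 1↦3, 2↦0, 3↦2}  →  V:4 E:2  edges: 2-p->1 3-r->2
2. fire R1 via {0↦1, 1↦3, 2↦2, 3↦0}  →  V:4 E:1  edges: 3-r->2
normal form: no rule applies after step 2
NF nodes: {0:D, 1:C, 2:D, 3:B}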